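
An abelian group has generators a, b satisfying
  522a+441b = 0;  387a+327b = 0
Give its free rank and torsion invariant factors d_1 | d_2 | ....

rank_ℚ(R)=2; free=2−2=0
SNF(R) diag = [3, 9] → torsion [3, 9]

Answer: M ≅ ℤ/3 ⊕ ℤ/9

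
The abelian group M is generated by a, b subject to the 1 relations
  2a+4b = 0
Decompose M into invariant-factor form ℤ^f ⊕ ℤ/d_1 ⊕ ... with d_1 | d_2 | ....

Answer: M ≅ ℤ^1 ⊕ ℤ/2

Derivation:
rank_ℚ(R)=1; free=2−1=1
SNF(R) diag = [2] → torsion [2]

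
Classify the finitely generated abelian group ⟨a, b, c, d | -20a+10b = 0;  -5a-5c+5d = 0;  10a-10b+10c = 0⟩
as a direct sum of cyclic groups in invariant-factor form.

rank_ℚ(R)=3; free=4−3=1
SNF(R) diag = [5, 10, 10] → torsion [5, 10, 10]

Answer: M ≅ ℤ^1 ⊕ ℤ/5 ⊕ ℤ/10 ⊕ ℤ/10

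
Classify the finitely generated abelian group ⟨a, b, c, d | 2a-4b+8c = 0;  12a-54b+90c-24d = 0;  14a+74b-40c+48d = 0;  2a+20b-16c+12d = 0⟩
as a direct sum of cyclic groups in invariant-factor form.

rank_ℚ(R)=4; free=4−4=0
SNF(R) diag = [2, 6, 6, 12] → torsion [2, 6, 6, 12]

Answer: M ≅ ℤ/2 ⊕ ℤ/6 ⊕ ℤ/6 ⊕ ℤ/12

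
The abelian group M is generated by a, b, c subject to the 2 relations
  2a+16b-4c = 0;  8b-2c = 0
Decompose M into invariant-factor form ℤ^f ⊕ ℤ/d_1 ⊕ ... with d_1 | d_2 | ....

rank_ℚ(R)=2; free=3−2=1
SNF(R) diag = [2, 2] → torsion [2, 2]

Answer: M ≅ ℤ^1 ⊕ ℤ/2 ⊕ ℤ/2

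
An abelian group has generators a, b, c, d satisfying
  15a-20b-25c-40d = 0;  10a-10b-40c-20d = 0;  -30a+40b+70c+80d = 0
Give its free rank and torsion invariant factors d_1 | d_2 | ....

Answer: M ≅ ℤ^1 ⊕ ℤ/5 ⊕ ℤ/10 ⊕ ℤ/20

Derivation:
rank_ℚ(R)=3; free=4−3=1
SNF(R) diag = [5, 10, 20] → torsion [5, 10, 20]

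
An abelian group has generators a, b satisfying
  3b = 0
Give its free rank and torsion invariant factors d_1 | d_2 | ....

Answer: M ≅ ℤ^1 ⊕ ℤ/3

Derivation:
rank_ℚ(R)=1; free=2−1=1
SNF(R) diag = [3] → torsion [3]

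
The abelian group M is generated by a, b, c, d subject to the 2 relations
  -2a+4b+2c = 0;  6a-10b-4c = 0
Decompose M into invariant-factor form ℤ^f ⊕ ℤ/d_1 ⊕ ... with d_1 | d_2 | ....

Answer: M ≅ ℤ^2 ⊕ ℤ/2 ⊕ ℤ/2

Derivation:
rank_ℚ(R)=2; free=4−2=2
SNF(R) diag = [2, 2] → torsion [2, 2]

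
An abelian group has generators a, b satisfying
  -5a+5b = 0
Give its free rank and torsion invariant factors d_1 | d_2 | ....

Answer: M ≅ ℤ^1 ⊕ ℤ/5

Derivation:
rank_ℚ(R)=1; free=2−1=1
SNF(R) diag = [5] → torsion [5]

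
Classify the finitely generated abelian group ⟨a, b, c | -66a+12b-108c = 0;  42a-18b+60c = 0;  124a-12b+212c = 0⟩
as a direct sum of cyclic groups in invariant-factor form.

Answer: M ≅ ℤ/2 ⊕ ℤ/6 ⊕ ℤ/12

Derivation:
rank_ℚ(R)=3; free=3−3=0
SNF(R) diag = [2, 6, 12] → torsion [2, 6, 12]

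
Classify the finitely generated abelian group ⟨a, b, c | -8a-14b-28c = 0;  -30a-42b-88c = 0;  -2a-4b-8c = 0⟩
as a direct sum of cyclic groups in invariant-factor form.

rank_ℚ(R)=3; free=3−3=0
SNF(R) diag = [2, 2, 4] → torsion [2, 2, 4]

Answer: M ≅ ℤ/2 ⊕ ℤ/2 ⊕ ℤ/4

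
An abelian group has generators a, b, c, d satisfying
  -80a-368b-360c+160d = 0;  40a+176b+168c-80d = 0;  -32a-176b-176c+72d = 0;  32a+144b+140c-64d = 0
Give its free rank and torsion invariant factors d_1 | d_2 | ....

rank_ℚ(R)=4; free=4−4=0
SNF(R) diag = [4, 8, 8, 16] → torsion [4, 8, 8, 16]

Answer: M ≅ ℤ/4 ⊕ ℤ/8 ⊕ ℤ/8 ⊕ ℤ/16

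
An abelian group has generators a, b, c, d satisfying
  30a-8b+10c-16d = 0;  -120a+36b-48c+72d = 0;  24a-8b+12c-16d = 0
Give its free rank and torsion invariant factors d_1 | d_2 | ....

Answer: M ≅ ℤ^1 ⊕ ℤ/2 ⊕ ℤ/4 ⊕ ℤ/12

Derivation:
rank_ℚ(R)=3; free=4−3=1
SNF(R) diag = [2, 4, 12] → torsion [2, 4, 12]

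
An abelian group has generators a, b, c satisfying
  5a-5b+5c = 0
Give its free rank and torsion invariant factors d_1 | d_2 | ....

rank_ℚ(R)=1; free=3−1=2
SNF(R) diag = [5] → torsion [5]

Answer: M ≅ ℤ^2 ⊕ ℤ/5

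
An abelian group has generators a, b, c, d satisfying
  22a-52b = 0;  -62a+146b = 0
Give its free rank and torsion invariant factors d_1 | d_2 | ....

rank_ℚ(R)=2; free=4−2=2
SNF(R) diag = [2, 6] → torsion [2, 6]

Answer: M ≅ ℤ^2 ⊕ ℤ/2 ⊕ ℤ/6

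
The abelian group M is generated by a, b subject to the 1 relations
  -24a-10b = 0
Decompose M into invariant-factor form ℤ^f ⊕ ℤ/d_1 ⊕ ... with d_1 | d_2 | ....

Answer: M ≅ ℤ^1 ⊕ ℤ/2

Derivation:
rank_ℚ(R)=1; free=2−1=1
SNF(R) diag = [2] → torsion [2]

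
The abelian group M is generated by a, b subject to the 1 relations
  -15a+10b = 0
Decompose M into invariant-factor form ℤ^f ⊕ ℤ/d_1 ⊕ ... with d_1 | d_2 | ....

Answer: M ≅ ℤ^1 ⊕ ℤ/5

Derivation:
rank_ℚ(R)=1; free=2−1=1
SNF(R) diag = [5] → torsion [5]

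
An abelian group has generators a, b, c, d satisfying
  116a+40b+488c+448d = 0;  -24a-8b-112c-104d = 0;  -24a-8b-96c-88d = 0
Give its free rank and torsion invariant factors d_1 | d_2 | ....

rank_ℚ(R)=3; free=4−3=1
SNF(R) diag = [4, 8, 16] → torsion [4, 8, 16]

Answer: M ≅ ℤ^1 ⊕ ℤ/4 ⊕ ℤ/8 ⊕ ℤ/16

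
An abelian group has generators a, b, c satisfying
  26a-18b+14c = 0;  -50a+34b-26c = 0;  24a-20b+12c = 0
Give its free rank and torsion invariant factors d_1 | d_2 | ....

Answer: M ≅ ℤ/2 ⊕ ℤ/4 ⊕ ℤ/12

Derivation:
rank_ℚ(R)=3; free=3−3=0
SNF(R) diag = [2, 4, 12] → torsion [2, 4, 12]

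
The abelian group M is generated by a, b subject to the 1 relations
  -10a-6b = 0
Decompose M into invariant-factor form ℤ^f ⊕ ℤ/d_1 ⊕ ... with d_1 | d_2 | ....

Answer: M ≅ ℤ^1 ⊕ ℤ/2

Derivation:
rank_ℚ(R)=1; free=2−1=1
SNF(R) diag = [2] → torsion [2]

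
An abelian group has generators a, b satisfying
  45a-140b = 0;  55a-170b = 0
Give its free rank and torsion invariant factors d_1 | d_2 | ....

rank_ℚ(R)=2; free=2−2=0
SNF(R) diag = [5, 10] → torsion [5, 10]

Answer: M ≅ ℤ/5 ⊕ ℤ/10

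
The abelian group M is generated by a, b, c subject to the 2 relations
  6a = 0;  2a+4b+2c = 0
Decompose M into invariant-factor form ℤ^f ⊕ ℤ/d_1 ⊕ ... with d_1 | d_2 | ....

Answer: M ≅ ℤ^1 ⊕ ℤ/2 ⊕ ℤ/6

Derivation:
rank_ℚ(R)=2; free=3−2=1
SNF(R) diag = [2, 6] → torsion [2, 6]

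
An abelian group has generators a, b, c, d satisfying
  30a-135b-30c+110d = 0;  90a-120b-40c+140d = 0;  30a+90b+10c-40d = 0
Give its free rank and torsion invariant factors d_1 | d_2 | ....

rank_ℚ(R)=3; free=4−3=1
SNF(R) diag = [5, 10, 30] → torsion [5, 10, 30]

Answer: M ≅ ℤ^1 ⊕ ℤ/5 ⊕ ℤ/10 ⊕ ℤ/30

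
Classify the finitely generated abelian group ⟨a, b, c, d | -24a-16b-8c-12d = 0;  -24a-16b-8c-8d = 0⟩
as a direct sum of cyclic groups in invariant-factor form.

Answer: M ≅ ℤ^2 ⊕ ℤ/4 ⊕ ℤ/8

Derivation:
rank_ℚ(R)=2; free=4−2=2
SNF(R) diag = [4, 8] → torsion [4, 8]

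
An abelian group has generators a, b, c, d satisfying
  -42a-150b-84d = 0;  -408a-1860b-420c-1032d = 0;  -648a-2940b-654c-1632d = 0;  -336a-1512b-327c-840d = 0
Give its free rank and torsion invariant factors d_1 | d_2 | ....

Answer: M ≅ ℤ/3 ⊕ ℤ/6 ⊕ ℤ/12 ⊕ ℤ/24

Derivation:
rank_ℚ(R)=4; free=4−4=0
SNF(R) diag = [3, 6, 12, 24] → torsion [3, 6, 12, 24]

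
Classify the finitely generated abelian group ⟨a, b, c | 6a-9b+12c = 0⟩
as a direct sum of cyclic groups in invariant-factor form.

rank_ℚ(R)=1; free=3−1=2
SNF(R) diag = [3] → torsion [3]

Answer: M ≅ ℤ^2 ⊕ ℤ/3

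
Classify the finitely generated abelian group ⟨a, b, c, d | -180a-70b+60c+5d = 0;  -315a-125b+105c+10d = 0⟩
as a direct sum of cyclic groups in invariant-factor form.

rank_ℚ(R)=2; free=4−2=2
SNF(R) diag = [5, 15] → torsion [5, 15]

Answer: M ≅ ℤ^2 ⊕ ℤ/5 ⊕ ℤ/15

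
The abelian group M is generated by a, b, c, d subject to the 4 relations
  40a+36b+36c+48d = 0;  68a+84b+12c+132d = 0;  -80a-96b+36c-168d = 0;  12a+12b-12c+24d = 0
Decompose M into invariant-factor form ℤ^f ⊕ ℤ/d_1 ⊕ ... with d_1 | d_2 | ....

Answer: M ≅ ℤ/4 ⊕ ℤ/12 ⊕ ℤ/12 ⊕ ℤ/12

Derivation:
rank_ℚ(R)=4; free=4−4=0
SNF(R) diag = [4, 12, 12, 12] → torsion [4, 12, 12, 12]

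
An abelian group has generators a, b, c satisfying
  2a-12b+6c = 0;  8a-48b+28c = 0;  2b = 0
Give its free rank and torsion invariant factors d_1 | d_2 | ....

Answer: M ≅ ℤ/2 ⊕ ℤ/2 ⊕ ℤ/4

Derivation:
rank_ℚ(R)=3; free=3−3=0
SNF(R) diag = [2, 2, 4] → torsion [2, 2, 4]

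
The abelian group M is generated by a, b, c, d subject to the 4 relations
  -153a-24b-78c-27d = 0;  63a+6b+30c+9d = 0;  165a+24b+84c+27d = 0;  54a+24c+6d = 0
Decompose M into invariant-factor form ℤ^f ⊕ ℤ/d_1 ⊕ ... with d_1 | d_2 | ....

rank_ℚ(R)=4; free=4−4=0
SNF(R) diag = [3, 6, 6, 12] → torsion [3, 6, 6, 12]

Answer: M ≅ ℤ/3 ⊕ ℤ/6 ⊕ ℤ/6 ⊕ ℤ/12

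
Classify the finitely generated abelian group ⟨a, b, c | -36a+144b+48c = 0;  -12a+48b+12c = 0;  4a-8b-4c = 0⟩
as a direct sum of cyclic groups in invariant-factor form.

rank_ℚ(R)=3; free=3−3=0
SNF(R) diag = [4, 12, 24] → torsion [4, 12, 24]

Answer: M ≅ ℤ/4 ⊕ ℤ/12 ⊕ ℤ/24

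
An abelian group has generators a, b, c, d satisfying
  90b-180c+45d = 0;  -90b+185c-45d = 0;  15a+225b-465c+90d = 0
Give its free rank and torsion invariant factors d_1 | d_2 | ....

Answer: M ≅ ℤ^1 ⊕ ℤ/5 ⊕ ℤ/15 ⊕ ℤ/45

Derivation:
rank_ℚ(R)=3; free=4−3=1
SNF(R) diag = [5, 15, 45] → torsion [5, 15, 45]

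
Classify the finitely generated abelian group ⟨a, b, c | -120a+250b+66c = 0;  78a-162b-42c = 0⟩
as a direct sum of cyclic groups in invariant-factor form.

Answer: M ≅ ℤ^1 ⊕ ℤ/2 ⊕ ℤ/6

Derivation:
rank_ℚ(R)=2; free=3−2=1
SNF(R) diag = [2, 6] → torsion [2, 6]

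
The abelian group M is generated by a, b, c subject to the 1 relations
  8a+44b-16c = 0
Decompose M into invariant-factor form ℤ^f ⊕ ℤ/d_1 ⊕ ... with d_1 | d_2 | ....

rank_ℚ(R)=1; free=3−1=2
SNF(R) diag = [4] → torsion [4]

Answer: M ≅ ℤ^2 ⊕ ℤ/4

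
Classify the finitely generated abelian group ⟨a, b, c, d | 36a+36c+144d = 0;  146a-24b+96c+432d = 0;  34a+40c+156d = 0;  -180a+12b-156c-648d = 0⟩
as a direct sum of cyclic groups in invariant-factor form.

rank_ℚ(R)=4; free=4−4=0
SNF(R) diag = [2, 4, 12, 36] → torsion [2, 4, 12, 36]

Answer: M ≅ ℤ/2 ⊕ ℤ/4 ⊕ ℤ/12 ⊕ ℤ/36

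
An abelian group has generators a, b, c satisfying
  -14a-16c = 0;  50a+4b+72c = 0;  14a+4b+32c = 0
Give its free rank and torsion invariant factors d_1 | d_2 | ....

rank_ℚ(R)=3; free=3−3=0
SNF(R) diag = [2, 4, 8] → torsion [2, 4, 8]

Answer: M ≅ ℤ/2 ⊕ ℤ/4 ⊕ ℤ/8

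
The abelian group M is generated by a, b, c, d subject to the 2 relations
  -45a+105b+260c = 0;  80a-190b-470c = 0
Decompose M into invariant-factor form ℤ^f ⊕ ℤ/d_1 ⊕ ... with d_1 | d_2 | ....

Answer: M ≅ ℤ^2 ⊕ ℤ/5 ⊕ ℤ/10

Derivation:
rank_ℚ(R)=2; free=4−2=2
SNF(R) diag = [5, 10] → torsion [5, 10]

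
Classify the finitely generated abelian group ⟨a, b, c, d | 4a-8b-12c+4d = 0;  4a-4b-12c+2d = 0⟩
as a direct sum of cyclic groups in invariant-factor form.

rank_ℚ(R)=2; free=4−2=2
SNF(R) diag = [2, 4] → torsion [2, 4]

Answer: M ≅ ℤ^2 ⊕ ℤ/2 ⊕ ℤ/4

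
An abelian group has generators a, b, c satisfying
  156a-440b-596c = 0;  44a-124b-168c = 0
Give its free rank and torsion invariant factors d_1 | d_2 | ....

rank_ℚ(R)=2; free=3−2=1
SNF(R) diag = [4, 4] → torsion [4, 4]

Answer: M ≅ ℤ^1 ⊕ ℤ/4 ⊕ ℤ/4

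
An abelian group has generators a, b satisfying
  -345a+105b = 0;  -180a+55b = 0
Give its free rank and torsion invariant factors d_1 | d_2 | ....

rank_ℚ(R)=2; free=2−2=0
SNF(R) diag = [5, 15] → torsion [5, 15]

Answer: M ≅ ℤ/5 ⊕ ℤ/15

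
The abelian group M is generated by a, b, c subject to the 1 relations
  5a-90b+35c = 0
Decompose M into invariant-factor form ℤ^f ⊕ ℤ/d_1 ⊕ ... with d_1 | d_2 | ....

Answer: M ≅ ℤ^2 ⊕ ℤ/5

Derivation:
rank_ℚ(R)=1; free=3−1=2
SNF(R) diag = [5] → torsion [5]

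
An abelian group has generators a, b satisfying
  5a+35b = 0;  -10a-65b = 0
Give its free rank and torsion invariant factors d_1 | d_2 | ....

rank_ℚ(R)=2; free=2−2=0
SNF(R) diag = [5, 5] → torsion [5, 5]

Answer: M ≅ ℤ/5 ⊕ ℤ/5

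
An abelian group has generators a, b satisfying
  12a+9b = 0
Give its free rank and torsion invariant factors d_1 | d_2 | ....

rank_ℚ(R)=1; free=2−1=1
SNF(R) diag = [3] → torsion [3]

Answer: M ≅ ℤ^1 ⊕ ℤ/3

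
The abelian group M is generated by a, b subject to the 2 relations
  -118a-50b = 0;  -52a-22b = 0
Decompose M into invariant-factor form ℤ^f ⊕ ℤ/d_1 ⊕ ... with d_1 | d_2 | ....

Answer: M ≅ ℤ/2 ⊕ ℤ/2

Derivation:
rank_ℚ(R)=2; free=2−2=0
SNF(R) diag = [2, 2] → torsion [2, 2]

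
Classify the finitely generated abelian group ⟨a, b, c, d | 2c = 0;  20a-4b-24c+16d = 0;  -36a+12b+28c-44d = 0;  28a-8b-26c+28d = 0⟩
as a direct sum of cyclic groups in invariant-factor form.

Answer: M ≅ ℤ/2 ⊕ ℤ/4 ⊕ ℤ/4 ⊕ ℤ/12

Derivation:
rank_ℚ(R)=4; free=4−4=0
SNF(R) diag = [2, 4, 4, 12] → torsion [2, 4, 4, 12]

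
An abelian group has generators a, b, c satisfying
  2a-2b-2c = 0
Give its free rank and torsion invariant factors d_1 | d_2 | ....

rank_ℚ(R)=1; free=3−1=2
SNF(R) diag = [2] → torsion [2]

Answer: M ≅ ℤ^2 ⊕ ℤ/2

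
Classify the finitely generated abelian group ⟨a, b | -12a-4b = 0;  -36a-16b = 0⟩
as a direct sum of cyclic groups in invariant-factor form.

rank_ℚ(R)=2; free=2−2=0
SNF(R) diag = [4, 12] → torsion [4, 12]

Answer: M ≅ ℤ/4 ⊕ ℤ/12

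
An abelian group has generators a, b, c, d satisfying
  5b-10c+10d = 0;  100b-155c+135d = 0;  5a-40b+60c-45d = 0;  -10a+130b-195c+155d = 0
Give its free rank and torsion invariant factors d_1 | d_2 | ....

Answer: M ≅ ℤ/5 ⊕ ℤ/5 ⊕ ℤ/5 ⊕ ℤ/10

Derivation:
rank_ℚ(R)=4; free=4−4=0
SNF(R) diag = [5, 5, 5, 10] → torsion [5, 5, 5, 10]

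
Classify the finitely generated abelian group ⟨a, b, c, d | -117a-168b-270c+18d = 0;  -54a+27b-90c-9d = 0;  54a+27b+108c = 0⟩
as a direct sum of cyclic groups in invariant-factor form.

rank_ℚ(R)=3; free=4−3=1
SNF(R) diag = [3, 9, 27] → torsion [3, 9, 27]

Answer: M ≅ ℤ^1 ⊕ ℤ/3 ⊕ ℤ/9 ⊕ ℤ/27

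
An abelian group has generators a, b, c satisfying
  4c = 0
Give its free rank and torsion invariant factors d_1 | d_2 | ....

Answer: M ≅ ℤ^2 ⊕ ℤ/4

Derivation:
rank_ℚ(R)=1; free=3−1=2
SNF(R) diag = [4] → torsion [4]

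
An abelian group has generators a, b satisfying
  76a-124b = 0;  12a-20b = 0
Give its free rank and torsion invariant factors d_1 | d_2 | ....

Answer: M ≅ ℤ/4 ⊕ ℤ/8

Derivation:
rank_ℚ(R)=2; free=2−2=0
SNF(R) diag = [4, 8] → torsion [4, 8]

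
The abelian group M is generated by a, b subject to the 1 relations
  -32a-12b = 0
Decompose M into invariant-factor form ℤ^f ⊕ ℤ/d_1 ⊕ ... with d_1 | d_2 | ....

Answer: M ≅ ℤ^1 ⊕ ℤ/4

Derivation:
rank_ℚ(R)=1; free=2−1=1
SNF(R) diag = [4] → torsion [4]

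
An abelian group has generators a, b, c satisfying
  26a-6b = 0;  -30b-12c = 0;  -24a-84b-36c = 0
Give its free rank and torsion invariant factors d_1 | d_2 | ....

Answer: M ≅ ℤ/2 ⊕ ℤ/6 ⊕ ℤ/12

Derivation:
rank_ℚ(R)=3; free=3−3=0
SNF(R) diag = [2, 6, 12] → torsion [2, 6, 12]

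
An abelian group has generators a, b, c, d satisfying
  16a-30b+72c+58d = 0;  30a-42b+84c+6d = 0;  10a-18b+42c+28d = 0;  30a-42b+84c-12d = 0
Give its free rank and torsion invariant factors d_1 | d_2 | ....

rank_ℚ(R)=4; free=4−4=0
SNF(R) diag = [2, 6, 6, 18] → torsion [2, 6, 6, 18]

Answer: M ≅ ℤ/2 ⊕ ℤ/6 ⊕ ℤ/6 ⊕ ℤ/18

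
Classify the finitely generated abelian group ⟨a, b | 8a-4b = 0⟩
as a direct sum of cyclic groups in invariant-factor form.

Answer: M ≅ ℤ^1 ⊕ ℤ/4

Derivation:
rank_ℚ(R)=1; free=2−1=1
SNF(R) diag = [4] → torsion [4]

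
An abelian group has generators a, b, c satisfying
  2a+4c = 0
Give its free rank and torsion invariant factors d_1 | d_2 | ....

rank_ℚ(R)=1; free=3−1=2
SNF(R) diag = [2] → torsion [2]

Answer: M ≅ ℤ^2 ⊕ ℤ/2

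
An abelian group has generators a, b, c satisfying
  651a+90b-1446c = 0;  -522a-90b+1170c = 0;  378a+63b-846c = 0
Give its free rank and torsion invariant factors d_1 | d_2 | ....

Answer: M ≅ ℤ/3 ⊕ ℤ/9 ⊕ ℤ/18

Derivation:
rank_ℚ(R)=3; free=3−3=0
SNF(R) diag = [3, 9, 18] → torsion [3, 9, 18]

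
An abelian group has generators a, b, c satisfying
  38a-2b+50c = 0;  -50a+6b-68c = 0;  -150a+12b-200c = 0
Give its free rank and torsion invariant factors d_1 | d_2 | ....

rank_ℚ(R)=3; free=3−3=0
SNF(R) diag = [2, 2, 2] → torsion [2, 2, 2]

Answer: M ≅ ℤ/2 ⊕ ℤ/2 ⊕ ℤ/2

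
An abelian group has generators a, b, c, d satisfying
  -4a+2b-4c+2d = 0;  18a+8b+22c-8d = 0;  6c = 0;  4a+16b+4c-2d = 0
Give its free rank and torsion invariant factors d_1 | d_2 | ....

Answer: M ≅ ℤ/2 ⊕ ℤ/2 ⊕ ℤ/6 ⊕ ℤ/18

Derivation:
rank_ℚ(R)=4; free=4−4=0
SNF(R) diag = [2, 2, 6, 18] → torsion [2, 2, 6, 18]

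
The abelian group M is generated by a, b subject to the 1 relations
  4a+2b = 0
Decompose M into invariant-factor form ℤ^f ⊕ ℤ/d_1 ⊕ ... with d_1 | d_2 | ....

rank_ℚ(R)=1; free=2−1=1
SNF(R) diag = [2] → torsion [2]

Answer: M ≅ ℤ^1 ⊕ ℤ/2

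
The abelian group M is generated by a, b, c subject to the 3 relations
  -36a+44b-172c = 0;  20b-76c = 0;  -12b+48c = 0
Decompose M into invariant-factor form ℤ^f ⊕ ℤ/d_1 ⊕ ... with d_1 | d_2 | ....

Answer: M ≅ ℤ/4 ⊕ ℤ/12 ⊕ ℤ/36

Derivation:
rank_ℚ(R)=3; free=3−3=0
SNF(R) diag = [4, 12, 36] → torsion [4, 12, 36]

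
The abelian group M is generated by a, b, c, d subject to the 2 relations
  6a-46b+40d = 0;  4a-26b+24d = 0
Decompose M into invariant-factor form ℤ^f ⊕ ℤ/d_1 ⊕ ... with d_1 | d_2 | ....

rank_ℚ(R)=2; free=4−2=2
SNF(R) diag = [2, 2] → torsion [2, 2]

Answer: M ≅ ℤ^2 ⊕ ℤ/2 ⊕ ℤ/2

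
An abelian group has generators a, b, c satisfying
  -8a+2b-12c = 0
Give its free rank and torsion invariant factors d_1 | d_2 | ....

Answer: M ≅ ℤ^2 ⊕ ℤ/2

Derivation:
rank_ℚ(R)=1; free=3−1=2
SNF(R) diag = [2] → torsion [2]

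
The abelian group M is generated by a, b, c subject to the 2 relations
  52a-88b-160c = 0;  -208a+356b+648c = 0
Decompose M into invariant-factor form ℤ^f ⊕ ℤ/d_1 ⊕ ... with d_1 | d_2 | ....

rank_ℚ(R)=2; free=3−2=1
SNF(R) diag = [4, 4] → torsion [4, 4]

Answer: M ≅ ℤ^1 ⊕ ℤ/4 ⊕ ℤ/4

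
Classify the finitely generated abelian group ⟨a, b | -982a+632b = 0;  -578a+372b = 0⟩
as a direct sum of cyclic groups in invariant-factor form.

Answer: M ≅ ℤ/2 ⊕ ℤ/4

Derivation:
rank_ℚ(R)=2; free=2−2=0
SNF(R) diag = [2, 4] → torsion [2, 4]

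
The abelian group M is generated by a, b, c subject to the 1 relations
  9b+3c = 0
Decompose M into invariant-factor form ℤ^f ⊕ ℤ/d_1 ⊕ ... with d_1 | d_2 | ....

rank_ℚ(R)=1; free=3−1=2
SNF(R) diag = [3] → torsion [3]

Answer: M ≅ ℤ^2 ⊕ ℤ/3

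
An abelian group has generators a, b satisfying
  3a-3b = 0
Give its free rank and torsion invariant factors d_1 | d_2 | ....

Answer: M ≅ ℤ^1 ⊕ ℤ/3

Derivation:
rank_ℚ(R)=1; free=2−1=1
SNF(R) diag = [3] → torsion [3]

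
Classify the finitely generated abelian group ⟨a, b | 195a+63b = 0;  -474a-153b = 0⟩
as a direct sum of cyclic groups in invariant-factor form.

rank_ℚ(R)=2; free=2−2=0
SNF(R) diag = [3, 9] → torsion [3, 9]

Answer: M ≅ ℤ/3 ⊕ ℤ/9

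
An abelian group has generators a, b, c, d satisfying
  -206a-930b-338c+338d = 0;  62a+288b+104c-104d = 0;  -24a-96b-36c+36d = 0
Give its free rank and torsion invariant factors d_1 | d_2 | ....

Answer: M ≅ ℤ^1 ⊕ ℤ/2 ⊕ ℤ/6 ⊕ ℤ/12

Derivation:
rank_ℚ(R)=3; free=4−3=1
SNF(R) diag = [2, 6, 12] → torsion [2, 6, 12]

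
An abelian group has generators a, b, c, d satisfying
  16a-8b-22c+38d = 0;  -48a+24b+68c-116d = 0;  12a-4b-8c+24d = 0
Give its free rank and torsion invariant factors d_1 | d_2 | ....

Answer: M ≅ ℤ^1 ⊕ ℤ/2 ⊕ ℤ/4 ⊕ ℤ/8

Derivation:
rank_ℚ(R)=3; free=4−3=1
SNF(R) diag = [2, 4, 8] → torsion [2, 4, 8]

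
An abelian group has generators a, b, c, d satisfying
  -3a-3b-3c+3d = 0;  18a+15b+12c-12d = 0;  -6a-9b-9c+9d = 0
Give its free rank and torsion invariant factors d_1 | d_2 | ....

Answer: M ≅ ℤ^1 ⊕ ℤ/3 ⊕ ℤ/3 ⊕ ℤ/3

Derivation:
rank_ℚ(R)=3; free=4−3=1
SNF(R) diag = [3, 3, 3] → torsion [3, 3, 3]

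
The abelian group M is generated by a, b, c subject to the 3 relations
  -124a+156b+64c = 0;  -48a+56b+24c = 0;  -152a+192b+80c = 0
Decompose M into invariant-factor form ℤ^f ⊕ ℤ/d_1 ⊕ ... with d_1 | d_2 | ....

rank_ℚ(R)=3; free=3−3=0
SNF(R) diag = [4, 8, 24] → torsion [4, 8, 24]

Answer: M ≅ ℤ/4 ⊕ ℤ/8 ⊕ ℤ/24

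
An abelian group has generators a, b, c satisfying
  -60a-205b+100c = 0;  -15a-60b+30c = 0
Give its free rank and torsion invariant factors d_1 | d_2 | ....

rank_ℚ(R)=2; free=3−2=1
SNF(R) diag = [5, 15] → torsion [5, 15]

Answer: M ≅ ℤ^1 ⊕ ℤ/5 ⊕ ℤ/15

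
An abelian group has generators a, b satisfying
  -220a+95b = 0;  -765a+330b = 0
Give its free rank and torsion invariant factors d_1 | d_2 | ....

rank_ℚ(R)=2; free=2−2=0
SNF(R) diag = [5, 15] → torsion [5, 15]

Answer: M ≅ ℤ/5 ⊕ ℤ/15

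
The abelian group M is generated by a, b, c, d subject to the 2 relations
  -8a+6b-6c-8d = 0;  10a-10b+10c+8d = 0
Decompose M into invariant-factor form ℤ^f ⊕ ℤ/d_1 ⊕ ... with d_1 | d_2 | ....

Answer: M ≅ ℤ^2 ⊕ ℤ/2 ⊕ ℤ/2

Derivation:
rank_ℚ(R)=2; free=4−2=2
SNF(R) diag = [2, 2] → torsion [2, 2]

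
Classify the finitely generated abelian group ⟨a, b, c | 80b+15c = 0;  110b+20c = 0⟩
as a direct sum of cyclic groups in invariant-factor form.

rank_ℚ(R)=2; free=3−2=1
SNF(R) diag = [5, 10] → torsion [5, 10]

Answer: M ≅ ℤ^1 ⊕ ℤ/5 ⊕ ℤ/10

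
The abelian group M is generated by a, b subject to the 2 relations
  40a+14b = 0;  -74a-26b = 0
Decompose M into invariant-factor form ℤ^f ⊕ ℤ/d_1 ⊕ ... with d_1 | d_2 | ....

Answer: M ≅ ℤ/2 ⊕ ℤ/2

Derivation:
rank_ℚ(R)=2; free=2−2=0
SNF(R) diag = [2, 2] → torsion [2, 2]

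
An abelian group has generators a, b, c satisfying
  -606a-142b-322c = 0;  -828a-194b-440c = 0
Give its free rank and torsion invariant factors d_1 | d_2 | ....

rank_ℚ(R)=2; free=3−2=1
SNF(R) diag = [2, 6] → torsion [2, 6]

Answer: M ≅ ℤ^1 ⊕ ℤ/2 ⊕ ℤ/6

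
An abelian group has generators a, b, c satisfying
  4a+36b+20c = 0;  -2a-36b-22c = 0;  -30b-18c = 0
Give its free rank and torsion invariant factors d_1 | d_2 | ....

Answer: M ≅ ℤ/2 ⊕ ℤ/6 ⊕ ℤ/12

Derivation:
rank_ℚ(R)=3; free=3−3=0
SNF(R) diag = [2, 6, 12] → torsion [2, 6, 12]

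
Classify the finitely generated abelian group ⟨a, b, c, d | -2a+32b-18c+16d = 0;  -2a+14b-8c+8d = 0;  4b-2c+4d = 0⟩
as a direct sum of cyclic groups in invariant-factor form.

Answer: M ≅ ℤ^1 ⊕ ℤ/2 ⊕ ℤ/2 ⊕ ℤ/2

Derivation:
rank_ℚ(R)=3; free=4−3=1
SNF(R) diag = [2, 2, 2] → torsion [2, 2, 2]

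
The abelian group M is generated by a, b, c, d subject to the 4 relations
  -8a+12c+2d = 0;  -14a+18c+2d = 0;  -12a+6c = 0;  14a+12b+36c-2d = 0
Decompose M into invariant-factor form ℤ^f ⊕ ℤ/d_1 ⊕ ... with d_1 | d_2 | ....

Answer: M ≅ ℤ/2 ⊕ ℤ/6 ⊕ ℤ/6 ⊕ ℤ/12

Derivation:
rank_ℚ(R)=4; free=4−4=0
SNF(R) diag = [2, 6, 6, 12] → torsion [2, 6, 6, 12]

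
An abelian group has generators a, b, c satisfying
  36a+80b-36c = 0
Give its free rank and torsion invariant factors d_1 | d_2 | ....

rank_ℚ(R)=1; free=3−1=2
SNF(R) diag = [4] → torsion [4]

Answer: M ≅ ℤ^2 ⊕ ℤ/4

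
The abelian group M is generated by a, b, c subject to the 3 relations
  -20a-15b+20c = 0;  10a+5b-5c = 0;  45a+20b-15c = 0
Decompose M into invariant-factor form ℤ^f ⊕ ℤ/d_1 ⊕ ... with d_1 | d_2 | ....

Answer: M ≅ ℤ/5 ⊕ ℤ/5 ⊕ ℤ/5

Derivation:
rank_ℚ(R)=3; free=3−3=0
SNF(R) diag = [5, 5, 5] → torsion [5, 5, 5]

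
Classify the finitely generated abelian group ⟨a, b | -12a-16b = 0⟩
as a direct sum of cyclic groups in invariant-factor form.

Answer: M ≅ ℤ^1 ⊕ ℤ/4

Derivation:
rank_ℚ(R)=1; free=2−1=1
SNF(R) diag = [4] → torsion [4]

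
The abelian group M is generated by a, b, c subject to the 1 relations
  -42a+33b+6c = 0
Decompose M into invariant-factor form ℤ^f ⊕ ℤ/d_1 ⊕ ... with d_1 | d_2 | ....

Answer: M ≅ ℤ^2 ⊕ ℤ/3

Derivation:
rank_ℚ(R)=1; free=3−1=2
SNF(R) diag = [3] → torsion [3]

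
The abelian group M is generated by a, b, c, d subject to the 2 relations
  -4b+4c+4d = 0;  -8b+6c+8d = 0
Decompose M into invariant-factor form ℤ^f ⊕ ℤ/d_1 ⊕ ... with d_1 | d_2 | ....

rank_ℚ(R)=2; free=4−2=2
SNF(R) diag = [2, 4] → torsion [2, 4]

Answer: M ≅ ℤ^2 ⊕ ℤ/2 ⊕ ℤ/4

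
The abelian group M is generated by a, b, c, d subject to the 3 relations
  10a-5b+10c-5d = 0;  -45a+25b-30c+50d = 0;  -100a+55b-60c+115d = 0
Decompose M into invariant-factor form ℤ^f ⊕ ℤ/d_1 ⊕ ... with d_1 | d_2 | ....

Answer: M ≅ ℤ^1 ⊕ ℤ/5 ⊕ ℤ/5 ⊕ ℤ/10

Derivation:
rank_ℚ(R)=3; free=4−3=1
SNF(R) diag = [5, 5, 10] → torsion [5, 5, 10]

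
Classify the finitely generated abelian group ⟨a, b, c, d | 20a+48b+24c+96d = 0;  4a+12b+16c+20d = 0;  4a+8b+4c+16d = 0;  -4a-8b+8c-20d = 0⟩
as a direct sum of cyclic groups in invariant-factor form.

rank_ℚ(R)=4; free=4−4=0
SNF(R) diag = [4, 4, 4, 4] → torsion [4, 4, 4, 4]

Answer: M ≅ ℤ/4 ⊕ ℤ/4 ⊕ ℤ/4 ⊕ ℤ/4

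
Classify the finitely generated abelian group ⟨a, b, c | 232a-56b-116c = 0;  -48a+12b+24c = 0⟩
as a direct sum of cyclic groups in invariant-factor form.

rank_ℚ(R)=2; free=3−2=1
SNF(R) diag = [4, 12] → torsion [4, 12]

Answer: M ≅ ℤ^1 ⊕ ℤ/4 ⊕ ℤ/12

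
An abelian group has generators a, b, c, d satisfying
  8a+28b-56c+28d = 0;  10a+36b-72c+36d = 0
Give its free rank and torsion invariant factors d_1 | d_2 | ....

Answer: M ≅ ℤ^2 ⊕ ℤ/2 ⊕ ℤ/4

Derivation:
rank_ℚ(R)=2; free=4−2=2
SNF(R) diag = [2, 4] → torsion [2, 4]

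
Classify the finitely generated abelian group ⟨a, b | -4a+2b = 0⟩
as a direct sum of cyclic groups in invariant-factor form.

Answer: M ≅ ℤ^1 ⊕ ℤ/2

Derivation:
rank_ℚ(R)=1; free=2−1=1
SNF(R) diag = [2] → torsion [2]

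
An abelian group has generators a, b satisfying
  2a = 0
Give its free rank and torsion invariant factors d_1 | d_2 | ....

Answer: M ≅ ℤ^1 ⊕ ℤ/2

Derivation:
rank_ℚ(R)=1; free=2−1=1
SNF(R) diag = [2] → torsion [2]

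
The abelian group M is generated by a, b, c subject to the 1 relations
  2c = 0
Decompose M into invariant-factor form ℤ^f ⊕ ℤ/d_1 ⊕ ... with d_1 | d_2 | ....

Answer: M ≅ ℤ^2 ⊕ ℤ/2

Derivation:
rank_ℚ(R)=1; free=3−1=2
SNF(R) diag = [2] → torsion [2]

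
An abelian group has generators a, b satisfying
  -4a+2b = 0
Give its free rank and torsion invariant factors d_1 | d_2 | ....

rank_ℚ(R)=1; free=2−1=1
SNF(R) diag = [2] → torsion [2]

Answer: M ≅ ℤ^1 ⊕ ℤ/2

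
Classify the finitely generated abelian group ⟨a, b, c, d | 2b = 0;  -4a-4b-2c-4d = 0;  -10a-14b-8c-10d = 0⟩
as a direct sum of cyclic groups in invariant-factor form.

Answer: M ≅ ℤ^1 ⊕ ℤ/2 ⊕ ℤ/2 ⊕ ℤ/6

Derivation:
rank_ℚ(R)=3; free=4−3=1
SNF(R) diag = [2, 2, 6] → torsion [2, 2, 6]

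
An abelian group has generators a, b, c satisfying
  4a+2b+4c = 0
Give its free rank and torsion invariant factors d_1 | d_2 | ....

Answer: M ≅ ℤ^2 ⊕ ℤ/2

Derivation:
rank_ℚ(R)=1; free=3−1=2
SNF(R) diag = [2] → torsion [2]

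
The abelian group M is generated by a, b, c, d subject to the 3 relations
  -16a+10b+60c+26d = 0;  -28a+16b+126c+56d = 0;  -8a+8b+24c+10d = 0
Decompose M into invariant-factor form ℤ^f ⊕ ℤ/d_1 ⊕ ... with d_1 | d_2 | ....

Answer: M ≅ ℤ^1 ⊕ ℤ/2 ⊕ ℤ/6 ⊕ ℤ/18

Derivation:
rank_ℚ(R)=3; free=4−3=1
SNF(R) diag = [2, 6, 18] → torsion [2, 6, 18]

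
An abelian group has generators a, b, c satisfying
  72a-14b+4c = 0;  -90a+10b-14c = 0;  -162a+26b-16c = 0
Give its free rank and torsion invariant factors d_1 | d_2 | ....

Answer: M ≅ ℤ/2 ⊕ ℤ/6 ⊕ ℤ/18

Derivation:
rank_ℚ(R)=3; free=3−3=0
SNF(R) diag = [2, 6, 18] → torsion [2, 6, 18]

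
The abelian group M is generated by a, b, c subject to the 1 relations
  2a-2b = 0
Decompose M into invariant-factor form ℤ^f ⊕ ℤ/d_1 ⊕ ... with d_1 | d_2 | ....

Answer: M ≅ ℤ^2 ⊕ ℤ/2

Derivation:
rank_ℚ(R)=1; free=3−1=2
SNF(R) diag = [2] → torsion [2]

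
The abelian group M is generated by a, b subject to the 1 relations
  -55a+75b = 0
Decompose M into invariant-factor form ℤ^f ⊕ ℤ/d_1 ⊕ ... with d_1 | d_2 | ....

Answer: M ≅ ℤ^1 ⊕ ℤ/5

Derivation:
rank_ℚ(R)=1; free=2−1=1
SNF(R) diag = [5] → torsion [5]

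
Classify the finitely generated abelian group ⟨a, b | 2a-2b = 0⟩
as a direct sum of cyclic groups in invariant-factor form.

rank_ℚ(R)=1; free=2−1=1
SNF(R) diag = [2] → torsion [2]

Answer: M ≅ ℤ^1 ⊕ ℤ/2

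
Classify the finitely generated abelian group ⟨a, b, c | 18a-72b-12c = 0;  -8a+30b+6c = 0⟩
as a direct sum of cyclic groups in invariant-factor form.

Answer: M ≅ ℤ^1 ⊕ ℤ/2 ⊕ ℤ/6

Derivation:
rank_ℚ(R)=2; free=3−2=1
SNF(R) diag = [2, 6] → torsion [2, 6]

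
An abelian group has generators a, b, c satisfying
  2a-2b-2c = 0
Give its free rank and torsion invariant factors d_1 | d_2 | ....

rank_ℚ(R)=1; free=3−1=2
SNF(R) diag = [2] → torsion [2]

Answer: M ≅ ℤ^2 ⊕ ℤ/2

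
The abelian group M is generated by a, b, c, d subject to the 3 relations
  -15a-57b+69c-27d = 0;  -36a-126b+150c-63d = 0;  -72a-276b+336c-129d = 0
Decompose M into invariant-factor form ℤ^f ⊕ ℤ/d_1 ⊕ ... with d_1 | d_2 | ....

Answer: M ≅ ℤ^1 ⊕ ℤ/3 ⊕ ℤ/3 ⊕ ℤ/6

Derivation:
rank_ℚ(R)=3; free=4−3=1
SNF(R) diag = [3, 3, 6] → torsion [3, 3, 6]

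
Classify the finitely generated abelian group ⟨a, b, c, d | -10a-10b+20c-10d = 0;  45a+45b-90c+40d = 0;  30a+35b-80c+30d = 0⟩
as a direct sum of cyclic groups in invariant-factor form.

Answer: M ≅ ℤ^1 ⊕ ℤ/5 ⊕ ℤ/5 ⊕ ℤ/10

Derivation:
rank_ℚ(R)=3; free=4−3=1
SNF(R) diag = [5, 5, 10] → torsion [5, 5, 10]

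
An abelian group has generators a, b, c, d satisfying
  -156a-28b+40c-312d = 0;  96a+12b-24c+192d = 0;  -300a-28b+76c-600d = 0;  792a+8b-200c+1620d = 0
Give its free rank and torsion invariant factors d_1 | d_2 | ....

Answer: M ≅ ℤ/4 ⊕ ℤ/12 ⊕ ℤ/36 ⊕ ℤ/36

Derivation:
rank_ℚ(R)=4; free=4−4=0
SNF(R) diag = [4, 12, 36, 36] → torsion [4, 12, 36, 36]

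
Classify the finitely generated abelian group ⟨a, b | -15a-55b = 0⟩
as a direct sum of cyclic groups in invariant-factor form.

rank_ℚ(R)=1; free=2−1=1
SNF(R) diag = [5] → torsion [5]

Answer: M ≅ ℤ^1 ⊕ ℤ/5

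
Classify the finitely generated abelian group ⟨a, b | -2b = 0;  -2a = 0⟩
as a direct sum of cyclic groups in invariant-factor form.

Answer: M ≅ ℤ/2 ⊕ ℤ/2

Derivation:
rank_ℚ(R)=2; free=2−2=0
SNF(R) diag = [2, 2] → torsion [2, 2]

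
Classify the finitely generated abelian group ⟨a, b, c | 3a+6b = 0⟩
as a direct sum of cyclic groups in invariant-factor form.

Answer: M ≅ ℤ^2 ⊕ ℤ/3

Derivation:
rank_ℚ(R)=1; free=3−1=2
SNF(R) diag = [3] → torsion [3]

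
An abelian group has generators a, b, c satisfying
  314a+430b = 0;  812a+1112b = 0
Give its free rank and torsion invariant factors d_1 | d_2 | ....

Answer: M ≅ ℤ^1 ⊕ ℤ/2 ⊕ ℤ/4

Derivation:
rank_ℚ(R)=2; free=3−2=1
SNF(R) diag = [2, 4] → torsion [2, 4]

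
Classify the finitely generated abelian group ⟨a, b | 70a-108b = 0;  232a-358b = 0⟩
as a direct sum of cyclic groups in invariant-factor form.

rank_ℚ(R)=2; free=2−2=0
SNF(R) diag = [2, 2] → torsion [2, 2]

Answer: M ≅ ℤ/2 ⊕ ℤ/2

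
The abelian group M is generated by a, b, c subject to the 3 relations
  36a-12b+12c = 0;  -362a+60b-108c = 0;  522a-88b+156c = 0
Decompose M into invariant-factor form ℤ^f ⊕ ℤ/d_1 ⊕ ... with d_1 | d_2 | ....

Answer: M ≅ ℤ/2 ⊕ ℤ/4 ⊕ ℤ/12

Derivation:
rank_ℚ(R)=3; free=3−3=0
SNF(R) diag = [2, 4, 12] → torsion [2, 4, 12]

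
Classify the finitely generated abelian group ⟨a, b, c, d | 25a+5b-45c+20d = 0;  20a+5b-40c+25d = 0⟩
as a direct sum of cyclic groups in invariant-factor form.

Answer: M ≅ ℤ^2 ⊕ ℤ/5 ⊕ ℤ/5

Derivation:
rank_ℚ(R)=2; free=4−2=2
SNF(R) diag = [5, 5] → torsion [5, 5]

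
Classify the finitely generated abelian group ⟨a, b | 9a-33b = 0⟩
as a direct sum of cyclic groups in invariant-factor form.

Answer: M ≅ ℤ^1 ⊕ ℤ/3

Derivation:
rank_ℚ(R)=1; free=2−1=1
SNF(R) diag = [3] → torsion [3]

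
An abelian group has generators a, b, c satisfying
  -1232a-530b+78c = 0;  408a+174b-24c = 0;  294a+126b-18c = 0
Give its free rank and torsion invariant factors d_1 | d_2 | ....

Answer: M ≅ ℤ/2 ⊕ ℤ/6 ⊕ ℤ/6

Derivation:
rank_ℚ(R)=3; free=3−3=0
SNF(R) diag = [2, 6, 6] → torsion [2, 6, 6]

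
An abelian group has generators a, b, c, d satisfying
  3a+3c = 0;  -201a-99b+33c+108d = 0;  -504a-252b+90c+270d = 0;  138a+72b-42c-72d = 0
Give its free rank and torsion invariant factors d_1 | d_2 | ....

rank_ℚ(R)=4; free=4−4=0
SNF(R) diag = [3, 9, 18, 36] → torsion [3, 9, 18, 36]

Answer: M ≅ ℤ/3 ⊕ ℤ/9 ⊕ ℤ/18 ⊕ ℤ/36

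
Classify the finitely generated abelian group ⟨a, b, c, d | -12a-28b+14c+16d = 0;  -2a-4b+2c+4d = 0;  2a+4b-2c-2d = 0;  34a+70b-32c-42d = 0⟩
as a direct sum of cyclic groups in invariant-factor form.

Answer: M ≅ ℤ/2 ⊕ ℤ/2 ⊕ ℤ/2 ⊕ ℤ/6

Derivation:
rank_ℚ(R)=4; free=4−4=0
SNF(R) diag = [2, 2, 2, 6] → torsion [2, 2, 2, 6]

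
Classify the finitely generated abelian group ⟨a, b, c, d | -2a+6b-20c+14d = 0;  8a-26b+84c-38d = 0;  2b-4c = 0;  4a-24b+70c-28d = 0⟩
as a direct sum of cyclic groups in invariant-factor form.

Answer: M ≅ ℤ/2 ⊕ ℤ/2 ⊕ ℤ/6 ⊕ ℤ/18

Derivation:
rank_ℚ(R)=4; free=4−4=0
SNF(R) diag = [2, 2, 6, 18] → torsion [2, 2, 6, 18]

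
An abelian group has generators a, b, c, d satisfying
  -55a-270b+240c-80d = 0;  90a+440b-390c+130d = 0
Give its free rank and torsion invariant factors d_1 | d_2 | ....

rank_ℚ(R)=2; free=4−2=2
SNF(R) diag = [5, 10] → torsion [5, 10]

Answer: M ≅ ℤ^2 ⊕ ℤ/5 ⊕ ℤ/10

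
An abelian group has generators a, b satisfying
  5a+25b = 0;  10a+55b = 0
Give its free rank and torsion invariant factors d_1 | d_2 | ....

Answer: M ≅ ℤ/5 ⊕ ℤ/5

Derivation:
rank_ℚ(R)=2; free=2−2=0
SNF(R) diag = [5, 5] → torsion [5, 5]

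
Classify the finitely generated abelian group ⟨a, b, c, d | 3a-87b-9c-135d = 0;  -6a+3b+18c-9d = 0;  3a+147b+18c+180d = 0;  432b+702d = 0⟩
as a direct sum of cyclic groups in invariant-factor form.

Answer: M ≅ ℤ/3 ⊕ ℤ/9 ⊕ ℤ/27 ⊕ ℤ/54

Derivation:
rank_ℚ(R)=4; free=4−4=0
SNF(R) diag = [3, 9, 27, 54] → torsion [3, 9, 27, 54]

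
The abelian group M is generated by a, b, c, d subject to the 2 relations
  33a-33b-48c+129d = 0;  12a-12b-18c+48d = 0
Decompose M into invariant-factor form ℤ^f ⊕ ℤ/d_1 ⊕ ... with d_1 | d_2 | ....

Answer: M ≅ ℤ^2 ⊕ ℤ/3 ⊕ ℤ/6

Derivation:
rank_ℚ(R)=2; free=4−2=2
SNF(R) diag = [3, 6] → torsion [3, 6]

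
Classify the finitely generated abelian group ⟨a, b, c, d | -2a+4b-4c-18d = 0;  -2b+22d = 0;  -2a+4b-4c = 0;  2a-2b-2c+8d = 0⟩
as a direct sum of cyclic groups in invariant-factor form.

rank_ℚ(R)=4; free=4−4=0
SNF(R) diag = [2, 2, 6, 18] → torsion [2, 2, 6, 18]

Answer: M ≅ ℤ/2 ⊕ ℤ/2 ⊕ ℤ/6 ⊕ ℤ/18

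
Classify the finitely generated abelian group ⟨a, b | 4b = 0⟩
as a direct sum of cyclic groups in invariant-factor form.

Answer: M ≅ ℤ^1 ⊕ ℤ/4

Derivation:
rank_ℚ(R)=1; free=2−1=1
SNF(R) diag = [4] → torsion [4]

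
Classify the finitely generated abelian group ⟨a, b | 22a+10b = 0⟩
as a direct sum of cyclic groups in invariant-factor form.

rank_ℚ(R)=1; free=2−1=1
SNF(R) diag = [2] → torsion [2]

Answer: M ≅ ℤ^1 ⊕ ℤ/2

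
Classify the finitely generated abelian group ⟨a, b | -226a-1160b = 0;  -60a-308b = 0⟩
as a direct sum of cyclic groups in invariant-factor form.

Answer: M ≅ ℤ/2 ⊕ ℤ/4

Derivation:
rank_ℚ(R)=2; free=2−2=0
SNF(R) diag = [2, 4] → torsion [2, 4]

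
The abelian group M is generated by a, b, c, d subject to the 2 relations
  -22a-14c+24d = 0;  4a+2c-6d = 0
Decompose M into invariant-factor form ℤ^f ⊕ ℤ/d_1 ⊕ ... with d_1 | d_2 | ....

Answer: M ≅ ℤ^2 ⊕ ℤ/2 ⊕ ℤ/6

Derivation:
rank_ℚ(R)=2; free=4−2=2
SNF(R) diag = [2, 6] → torsion [2, 6]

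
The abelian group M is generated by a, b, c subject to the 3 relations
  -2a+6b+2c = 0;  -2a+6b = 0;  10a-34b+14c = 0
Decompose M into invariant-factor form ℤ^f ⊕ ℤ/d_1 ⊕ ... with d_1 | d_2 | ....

rank_ℚ(R)=3; free=3−3=0
SNF(R) diag = [2, 2, 4] → torsion [2, 2, 4]

Answer: M ≅ ℤ/2 ⊕ ℤ/2 ⊕ ℤ/4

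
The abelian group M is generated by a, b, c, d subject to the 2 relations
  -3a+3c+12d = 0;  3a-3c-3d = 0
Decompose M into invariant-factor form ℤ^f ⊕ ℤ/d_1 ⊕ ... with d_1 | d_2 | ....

Answer: M ≅ ℤ^2 ⊕ ℤ/3 ⊕ ℤ/9

Derivation:
rank_ℚ(R)=2; free=4−2=2
SNF(R) diag = [3, 9] → torsion [3, 9]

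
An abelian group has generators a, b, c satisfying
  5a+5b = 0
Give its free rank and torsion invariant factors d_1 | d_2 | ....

rank_ℚ(R)=1; free=3−1=2
SNF(R) diag = [5] → torsion [5]

Answer: M ≅ ℤ^2 ⊕ ℤ/5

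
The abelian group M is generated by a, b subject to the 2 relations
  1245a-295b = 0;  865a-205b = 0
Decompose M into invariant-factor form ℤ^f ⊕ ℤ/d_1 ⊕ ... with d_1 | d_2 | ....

rank_ℚ(R)=2; free=2−2=0
SNF(R) diag = [5, 10] → torsion [5, 10]

Answer: M ≅ ℤ/5 ⊕ ℤ/10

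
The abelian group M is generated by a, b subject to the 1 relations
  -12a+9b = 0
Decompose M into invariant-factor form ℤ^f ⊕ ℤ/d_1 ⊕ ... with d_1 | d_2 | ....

Answer: M ≅ ℤ^1 ⊕ ℤ/3

Derivation:
rank_ℚ(R)=1; free=2−1=1
SNF(R) diag = [3] → torsion [3]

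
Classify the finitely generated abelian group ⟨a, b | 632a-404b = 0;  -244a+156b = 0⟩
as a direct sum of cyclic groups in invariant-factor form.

Answer: M ≅ ℤ/4 ⊕ ℤ/4

Derivation:
rank_ℚ(R)=2; free=2−2=0
SNF(R) diag = [4, 4] → torsion [4, 4]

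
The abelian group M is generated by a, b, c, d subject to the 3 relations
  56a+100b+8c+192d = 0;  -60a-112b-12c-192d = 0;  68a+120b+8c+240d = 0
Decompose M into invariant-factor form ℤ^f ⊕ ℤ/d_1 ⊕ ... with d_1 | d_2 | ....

rank_ℚ(R)=3; free=4−3=1
SNF(R) diag = [4, 4, 12] → torsion [4, 4, 12]

Answer: M ≅ ℤ^1 ⊕ ℤ/4 ⊕ ℤ/4 ⊕ ℤ/12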